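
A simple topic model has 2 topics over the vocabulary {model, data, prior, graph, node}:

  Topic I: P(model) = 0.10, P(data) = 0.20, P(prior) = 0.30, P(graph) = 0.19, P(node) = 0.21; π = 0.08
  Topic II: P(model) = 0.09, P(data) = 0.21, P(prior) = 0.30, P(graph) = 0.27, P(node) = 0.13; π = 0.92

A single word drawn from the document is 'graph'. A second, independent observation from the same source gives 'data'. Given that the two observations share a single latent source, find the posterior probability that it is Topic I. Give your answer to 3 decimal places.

P(component k | x) = P(Z=k)·f_k(x) / marginal(x), where marginal(x) = Σ_j P(Z=j)·f_j(x).
Since both observations come from the same component, the likelihood for component k is f_k(x₁)·f_k(x₂).
  L_I = [P(graph | comp) = 0.19] × [0.2] = 0.038
  L_II = [P(graph | comp) = 0.27] × [0.21] = 0.0567
Prior × likelihood for each component:
  P(Z=I)·L_I = 0.08 × 0.038 = 0.00304
  P(Z=II)·L_II = 0.92 × 0.0567 = 0.052164
Normaliser: 0.00304 + 0.052164 = 0.055204
Responsibility of Topic I: 0.00304 / 0.055204 ≈ 0.055

0.055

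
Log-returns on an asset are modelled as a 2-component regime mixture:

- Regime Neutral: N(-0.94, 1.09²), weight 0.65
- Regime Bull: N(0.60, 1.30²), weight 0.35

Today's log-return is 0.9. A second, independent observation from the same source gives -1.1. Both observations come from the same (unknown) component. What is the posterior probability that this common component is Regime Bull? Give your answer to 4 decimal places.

By Bayes' theorem, P(k | x) = π_k f_k(x) / Σ_j π_j f_j(x).
Since both observations come from the same component, the likelihood for component k is f_k(x₁)·f_k(x₂).
  p_Neutral = [0.0880446] × [0.36208] = 0.0318792
  p_Bull = [0.298815] × [0.130506] = 0.0389973
Weight by the priors:
  π_Neutral·p_Neutral = 0.65 × 0.0318792 = 0.0207215
  π_Bull·p_Bull = 0.35 × 0.0389973 = 0.0136491
Denominator: 0.0207215 + 0.0136491 = 0.0343705
Responsibility of Regime Bull: 0.0136491 / 0.0343705 ≈ 0.3971

0.3971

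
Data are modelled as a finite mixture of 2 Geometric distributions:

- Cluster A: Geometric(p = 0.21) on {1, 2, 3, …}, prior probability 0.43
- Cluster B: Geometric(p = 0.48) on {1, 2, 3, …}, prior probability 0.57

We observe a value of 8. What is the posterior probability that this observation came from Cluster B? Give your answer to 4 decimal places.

0.1396

The responsibility of component k is w_k f_k(x) divided by Σ_j w_j f_j(x).
Evaluate each component's likelihood at the observed value:
  p_A = 0.0403282
  p_B = 0.00493474
Unnormalised posteriors:
  w_A·p_A = 0.43 × 0.0403282 = 0.0173411
  w_B·p_B = 0.57 × 0.00493474 = 0.0028128
Marginal: 0.0173411 + 0.0028128 = 0.0201539
P(Cluster B | 8) = 0.0028128 / 0.0201539 ≈ 0.1396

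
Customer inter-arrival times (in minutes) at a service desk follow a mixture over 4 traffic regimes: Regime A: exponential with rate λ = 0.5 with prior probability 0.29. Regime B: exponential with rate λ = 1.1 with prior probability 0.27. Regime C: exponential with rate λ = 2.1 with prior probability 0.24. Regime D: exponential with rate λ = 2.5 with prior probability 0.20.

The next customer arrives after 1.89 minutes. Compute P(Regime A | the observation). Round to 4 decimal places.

0.5245

P(component k | x) = P(Z=k)·f_k(x) / marginal(x), where marginal(x) = Σ_j P(Z=j)·f_j(x).
Evaluate each component's likelihood at the observed value:
  f_A = 0.19434
  f_B = 0.137561
  f_C = 0.0396739
  f_D = 0.0221768
Weight by the priors:
  P(Z=A)·f_A = 0.29 × 0.19434 = 0.0563585
  P(Z=B)·f_B = 0.27 × 0.137561 = 0.0371414
  P(Z=C)·f_C = 0.24 × 0.0396739 = 0.00952173
  P(Z=D)·f_D = 0.20 × 0.0221768 = 0.00443536
Sum: 0.0563585 + 0.0371414 + 0.00952173 + 0.00443536 = 0.107457
Responsibility of Regime A: 0.0563585 / 0.107457 ≈ 0.5245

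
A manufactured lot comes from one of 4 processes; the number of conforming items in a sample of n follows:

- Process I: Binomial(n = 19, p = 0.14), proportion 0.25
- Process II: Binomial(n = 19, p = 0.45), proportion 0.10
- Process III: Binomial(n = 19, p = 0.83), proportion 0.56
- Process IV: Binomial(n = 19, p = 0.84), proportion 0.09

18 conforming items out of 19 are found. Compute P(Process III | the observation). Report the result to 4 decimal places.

The responsibility of component k is π_k f_k(x) divided by Σ_j π_j f_j(x).
Evaluate each component's likelihood at the observed value:
  L_I = 6.9752e-15
  L_II = 5.98331e-06
  L_III = 0.112878
  L_IV = 0.131796
Weight by the priors:
  π_I·L_I = 0.25 × 6.9752e-15 = 1.7438e-15
  π_II·L_II = 0.10 × 5.98331e-06 = 5.98331e-07
  π_III·L_III = 0.56 × 0.112878 = 0.0632115
  π_IV·L_IV = 0.09 × 0.131796 = 0.0118616
Denominator: 1.7438e-15 + 5.98331e-07 + 0.0632115 + 0.0118616 = 0.0750737
So the posterior for Process III is 0.0632115 / 0.0750737 ≈ 0.8420.

0.8420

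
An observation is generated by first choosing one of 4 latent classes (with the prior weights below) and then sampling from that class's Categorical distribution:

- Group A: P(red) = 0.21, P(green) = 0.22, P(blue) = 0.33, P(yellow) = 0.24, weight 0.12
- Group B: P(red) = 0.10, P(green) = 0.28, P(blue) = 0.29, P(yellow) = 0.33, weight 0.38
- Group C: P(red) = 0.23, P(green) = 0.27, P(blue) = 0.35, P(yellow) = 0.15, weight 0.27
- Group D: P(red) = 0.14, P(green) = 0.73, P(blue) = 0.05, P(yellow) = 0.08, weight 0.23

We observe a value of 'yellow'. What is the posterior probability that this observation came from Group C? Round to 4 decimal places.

0.1901

Apply Bayes' rule: the posterior for each component is proportional to its prior times its likelihood at x.
Categorical probabilities:
  L_A = P(yellow | comp) = 0.24
  L_B = P(yellow | comp) = 0.33
  L_C = P(yellow | comp) = 0.15
  L_D = P(yellow | comp) = 0.08
Weight by the priors:
  π_A·L_A = 0.12 × 0.24 = 0.0288
  π_B·L_B = 0.38 × 0.33 = 0.1254
  π_C·L_C = 0.27 × 0.15 = 0.0405
  π_D·L_D = 0.23 × 0.08 = 0.0184
Sum: 0.0288 + 0.1254 + 0.0405 + 0.0184 = 0.2131
P(Group C | data) = 0.0405 / 0.2131 ≈ 0.1901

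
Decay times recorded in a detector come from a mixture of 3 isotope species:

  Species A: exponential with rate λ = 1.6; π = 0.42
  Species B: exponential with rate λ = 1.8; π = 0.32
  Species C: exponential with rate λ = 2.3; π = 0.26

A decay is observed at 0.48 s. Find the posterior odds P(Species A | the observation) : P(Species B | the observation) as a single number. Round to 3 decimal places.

Posterior odds = (P(Z=i) f_i(x)) / (P(Z=j) f_j(x)); the normalising sum cancels.
Evaluate each component's likelihood at the observed value:
  p_A = 1.6·e^(−1.6·0.48) = 1.6·e^(−0.7680) = 0.742304
  p_B = 1.8·e^(−1.8·0.48) = 1.8·e^(−0.8640) = 0.758651
  p_C = 2.3·e^(−2.3·0.48) = 2.3·e^(−1.1040) = 0.762547
Posterior odds = (P(Z=A)·p_A) / (P(Z=B)·p_B) = (0.42·0.742304) / (0.32·0.758651) = 0.311768 / 0.242768 ≈ 1.284

1.284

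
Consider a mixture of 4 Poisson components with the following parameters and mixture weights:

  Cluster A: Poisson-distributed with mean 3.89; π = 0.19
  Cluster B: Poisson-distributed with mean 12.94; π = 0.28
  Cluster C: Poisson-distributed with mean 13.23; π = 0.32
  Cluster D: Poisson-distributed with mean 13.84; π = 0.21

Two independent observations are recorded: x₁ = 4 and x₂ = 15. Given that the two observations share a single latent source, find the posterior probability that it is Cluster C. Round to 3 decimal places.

By Bayes' theorem, P(k | x) = π_k f_k(x) / Σ_j π_j f_j(x).
Since both observations come from the same component, the likelihood for component k is f_k(x₁)·f_k(x₂).
  f_A = [e^(−3.89)·3.89^4/4! = 0.195066] × [1.10494e-05] = 2.15536e-06
  f_B = [e^(−12.94)·12.94^4/4! = 0.00280385] × [0.0876484] = 0.000245753
  f_C = [e^(−13.23)·13.23^4/4! = 0.00229251] × [0.0914497] = 0.00020965
  f_D = [e^(−13.84)·13.84^4/4! = 0.00149175] × [0.0977026] = 0.000145748
Unnormalised posteriors:
  π_A·f_A = 0.19 × 2.15536e-06 = 4.09519e-07
  π_B·f_B = 0.28 × 0.000245753 = 6.88109e-05
  π_C·f_C = 0.32 × 0.00020965 = 6.70879e-05
  π_D·f_D = 0.21 × 0.000145748 = 3.06072e-05
Normaliser: 4.09519e-07 + 6.88109e-05 + 6.70879e-05 + 3.06072e-05 = 0.000166915
P(Cluster C | x) = 6.70879e-05 / 0.000166915 ≈ 0.402

0.402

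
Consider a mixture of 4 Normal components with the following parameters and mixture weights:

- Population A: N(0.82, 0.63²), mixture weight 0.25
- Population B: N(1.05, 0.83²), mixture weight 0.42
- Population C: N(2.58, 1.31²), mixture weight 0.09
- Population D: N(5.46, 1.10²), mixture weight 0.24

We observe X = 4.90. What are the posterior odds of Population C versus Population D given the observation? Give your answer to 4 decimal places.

0.0747

Only the two components matter; the odds are (π_i f_i(x)) / (π_j f_j(x)).
Component likelihoods at x = 4.90:
  L_A = (1/(0.63·√(2π)))·exp(−(4.90−0.82)²/(2·0.63²)) = 0.633242·exp(-20.97052) = 4.94524e-10
  L_B = (1/(0.83·√(2π)))·exp(−(4.90−1.05)²/(2·0.83²)) = 0.480653·exp(-10.75809) = 1.02247e-05
  L_C = (1/(1.31·√(2π)))·exp(−(4.90−2.58)²/(2·1.31²)) = 0.304536·exp(-1.56821) = 0.063471
  L_D = (1/(1.10·√(2π)))·exp(−(4.90−5.46)²/(2·1.10²)) = 0.362675·exp(-0.12959) = 0.318595
Odds = (0.09/0.24) × (0.063471/0.318595) = 0.375 × 0.199222 ≈ 0.0747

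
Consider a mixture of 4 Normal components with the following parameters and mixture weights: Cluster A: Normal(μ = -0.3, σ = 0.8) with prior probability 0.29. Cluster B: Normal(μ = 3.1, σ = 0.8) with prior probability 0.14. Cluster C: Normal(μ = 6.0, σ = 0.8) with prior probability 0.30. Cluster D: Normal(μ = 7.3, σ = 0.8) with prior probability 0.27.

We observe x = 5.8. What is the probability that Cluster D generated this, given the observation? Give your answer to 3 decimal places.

Posterior ∝ prior × likelihood, so P(k | x) ∝ π_k f_k(x); normalise over all components.
Component likelihoods at x = 5.8:
  L_A = 1.18234e-13
  L_B = 0.0016764
  L_C = 0.483335
  L_D = 0.0859828
Multiply by the mixture weights:
  π_A·L_A = 0.29 × 1.18234e-13 = 3.4288e-14
  π_B·L_B = 0.14 × 0.0016764 = 0.000234696
  π_C·L_C = 0.30 × 0.483335 = 0.145001
  π_D·L_D = 0.27 × 0.0859828 = 0.0232154
Denominator: 3.4288e-14 + 0.000234696 + 0.145001 + 0.0232154 = 0.168451
P(Cluster D | data) ≈ 0.138

0.138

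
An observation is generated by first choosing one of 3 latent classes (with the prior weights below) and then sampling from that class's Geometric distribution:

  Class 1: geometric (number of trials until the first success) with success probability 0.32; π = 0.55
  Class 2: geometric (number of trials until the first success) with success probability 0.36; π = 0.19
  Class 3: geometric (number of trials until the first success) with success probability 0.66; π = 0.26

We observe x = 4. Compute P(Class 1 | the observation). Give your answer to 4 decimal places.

0.6916

Apply Bayes' rule: the posterior for each component is proportional to its prior times its likelihood at x.
Evaluate each component's likelihood at the observed value:
  p_1 = 0.100618
  p_2 = 0.0943718
  p_3 = 0.0259406
Prior × likelihood for each component:
  π_1·p_1 = 0.55 × 0.100618 = 0.05534
  π_2·p_2 = 0.19 × 0.0943718 = 0.0179306
  π_3·p_3 = 0.26 × 0.0259406 = 0.00674457
Evidence: 0.05534 + 0.0179306 + 0.00674457 = 0.0800152
So the posterior for Class 1 is 0.05534 / 0.0800152 ≈ 0.6916.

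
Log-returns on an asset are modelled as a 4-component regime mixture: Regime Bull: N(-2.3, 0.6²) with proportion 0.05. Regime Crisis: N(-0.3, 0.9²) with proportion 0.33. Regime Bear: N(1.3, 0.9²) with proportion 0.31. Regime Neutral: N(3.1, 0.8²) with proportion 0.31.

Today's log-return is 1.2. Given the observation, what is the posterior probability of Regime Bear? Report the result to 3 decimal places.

Posterior ∝ prior × likelihood, so P(k | x) ∝ P(Z=k) f_k(x); normalise over all components.
Component likelihoods at x = 1.2:
  f_Bull = 2.71469e-08
  f_Crisis = 0.11053
  f_Bear = 0.440541
  f_Neutral = 0.0297149
Weight by the priors:
  P(Z=Bull)·f_Bull = 0.05 × 2.71469e-08 = 1.35735e-09
  P(Z=Crisis)·f_Crisis = 0.33 × 0.11053 = 0.036475
  P(Z=Bear)·f_Bear = 0.31 × 0.440541 = 0.136568
  P(Z=Neutral)·f_Neutral = 0.31 × 0.0297149 = 0.00921161
Sum: 1.35735e-09 + 0.036475 + 0.136568 + 0.00921161 = 0.182254
Responsibility of Regime Bear: 0.136568 / 0.182254 ≈ 0.749

0.749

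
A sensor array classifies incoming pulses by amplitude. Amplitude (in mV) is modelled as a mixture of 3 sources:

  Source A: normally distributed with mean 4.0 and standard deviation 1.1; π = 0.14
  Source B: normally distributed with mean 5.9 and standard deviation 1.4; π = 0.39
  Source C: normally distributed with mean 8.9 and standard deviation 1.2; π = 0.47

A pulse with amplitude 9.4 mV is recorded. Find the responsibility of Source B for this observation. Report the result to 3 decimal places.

0.033

Posterior ∝ prior × likelihood, so P(k | x) ∝ π_k f_k(x); normalise over all components.
Normal densities:
  L_A = 2.12055e-06
  L_B = 0.0125202
  L_C = 0.30481
Weight by the priors:
  π_A·L_A = 0.14 × 2.12055e-06 = 2.96877e-07
  π_B·L_B = 0.39 × 0.0125202 = 0.00488288
  π_C·L_C = 0.47 × 0.30481 = 0.143261
Normaliser: 2.96877e-07 + 0.00488288 + 0.143261 = 0.148144
So the posterior for Source B is 0.00488288 / 0.148144 ≈ 0.033.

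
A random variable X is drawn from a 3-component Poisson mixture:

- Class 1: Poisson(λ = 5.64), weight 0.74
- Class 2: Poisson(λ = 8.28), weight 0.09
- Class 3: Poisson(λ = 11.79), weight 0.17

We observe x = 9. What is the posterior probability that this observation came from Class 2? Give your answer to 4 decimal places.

0.1668

The responsibility of component k is P(Z=k) f_k(x) divided by Σ_j P(Z=j) f_j(x).
Evaluate each component's likelihood at the observed value:
  p_1 = 0.0565364
  p_2 = 0.127806
  p_3 = 0.0919452
Unnormalised posteriors:
  P(Z=1)·p_1 = 0.74 × 0.0565364 = 0.0418369
  P(Z=2)·p_2 = 0.09 × 0.127806 = 0.0115026
  P(Z=3)·p_3 = 0.17 × 0.0919452 = 0.0156307
Normaliser: 0.0418369 + 0.0115026 + 0.0156307 = 0.0689702
Responsibility of Class 2: 0.0115026 / 0.0689702 ≈ 0.1668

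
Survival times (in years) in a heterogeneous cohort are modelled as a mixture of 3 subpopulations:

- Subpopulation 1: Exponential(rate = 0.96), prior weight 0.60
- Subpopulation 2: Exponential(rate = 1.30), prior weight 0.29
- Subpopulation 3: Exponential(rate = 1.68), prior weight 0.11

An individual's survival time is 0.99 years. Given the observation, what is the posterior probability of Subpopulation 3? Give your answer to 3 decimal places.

0.097

Apply Bayes' rule: the posterior for each component is proportional to its prior times its likelihood at x.
Component likelihoods at x = 0.99 years:
  p_1 = 0.371123
  p_2 = 0.358927
  p_3 = 0.318413
Unnormalised posteriors:
  π_1·p_1 = 0.60 × 0.371123 = 0.222674
  π_2·p_2 = 0.29 × 0.358927 = 0.104089
  π_3·p_3 = 0.11 × 0.318413 = 0.0350254
Denominator: 0.222674 + 0.104089 + 0.0350254 = 0.361788
Responsibility of Subpopulation 3: 0.0350254 / 0.361788 ≈ 0.097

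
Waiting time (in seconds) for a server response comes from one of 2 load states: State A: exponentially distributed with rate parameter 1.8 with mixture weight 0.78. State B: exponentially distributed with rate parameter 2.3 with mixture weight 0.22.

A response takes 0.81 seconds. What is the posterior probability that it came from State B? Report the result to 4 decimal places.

The responsibility of component k is π_k f_k(x) divided by Σ_j π_j f_j(x).
Component likelihoods at x = 0.81 seconds:
  L_A = 1.8·e^(−1.8·0.81) = 1.8·e^(−1.4580) = 0.418862
  L_B = 2.3·e^(−2.3·0.81) = 2.3·e^(−1.8630) = 0.356975
Prior × likelihood for each component:
  π_A·L_A = 0.78 × 0.418862 = 0.326713
  π_B·L_B = 0.22 × 0.356975 = 0.0785344
Sum: 0.326713 + 0.0785344 = 0.405247
So the posterior for State B is 0.0785344 / 0.405247 ≈ 0.1938.

0.1938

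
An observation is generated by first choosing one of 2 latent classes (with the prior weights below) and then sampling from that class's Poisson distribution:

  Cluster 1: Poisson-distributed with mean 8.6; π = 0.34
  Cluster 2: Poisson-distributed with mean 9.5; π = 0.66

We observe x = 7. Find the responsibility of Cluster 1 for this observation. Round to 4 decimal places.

0.3870

The responsibility of component k is π_k f_k(x) divided by Σ_j π_j f_j(x).
Poisson probabilities:
  p_1 = e^(−8.6)·8.6^7/7! = 0.127094
  p_2 = e^(−9.5)·9.5^7/7! = 0.103714
Prior × likelihood for each component:
  π_1·p_1 = 0.34 × 0.127094 = 0.0432121
  π_2·p_2 = 0.66 × 0.103714 = 0.0684512
Marginal: 0.0432121 + 0.0684512 = 0.111663
Responsibility of Cluster 1: 0.0432121 / 0.111663 ≈ 0.3870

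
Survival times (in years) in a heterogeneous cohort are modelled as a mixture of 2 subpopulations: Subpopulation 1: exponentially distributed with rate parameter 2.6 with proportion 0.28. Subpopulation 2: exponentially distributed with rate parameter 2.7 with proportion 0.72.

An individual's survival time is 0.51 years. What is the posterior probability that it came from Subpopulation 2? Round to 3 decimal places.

Posterior ∝ prior × likelihood, so P(k | x) ∝ P(Z=k) f_k(x); normalise over all components.
Exponential densities:
  f_1 = 2.6·e^(−2.6·0.51) = 2.6·e^(−1.3260) = 0.690397
  f_2 = 2.7·e^(−2.7·0.51) = 2.7·e^(−1.3770) = 0.681303
Multiply by the mixture weights:
  P(Z=1)·f_1 = 0.28 × 0.690397 = 0.193311
  P(Z=2)·f_2 = 0.72 × 0.681303 = 0.490538
Marginal: 0.193311 + 0.490538 = 0.683849
Responsibility of Subpopulation 2: 0.490538 / 0.683849 ≈ 0.717

0.717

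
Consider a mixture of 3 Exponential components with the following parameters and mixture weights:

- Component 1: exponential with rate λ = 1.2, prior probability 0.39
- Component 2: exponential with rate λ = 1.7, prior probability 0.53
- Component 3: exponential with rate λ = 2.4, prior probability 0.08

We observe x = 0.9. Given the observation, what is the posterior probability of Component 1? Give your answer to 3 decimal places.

0.422

By Bayes' theorem, P(k | x) = π_k f_k(x) / Σ_j π_j f_j(x).
Component likelihoods at x = 0.9:
  f_1 = 0.407515
  f_2 = 0.368111
  f_3 = 0.27678
Prior × likelihood for each component:
  π_1·f_1 = 0.39 × 0.407515 = 0.158931
  π_2·f_2 = 0.53 × 0.368111 = 0.195099
  π_3·f_3 = 0.08 × 0.27678 = 0.0221424
Denominator: 0.158931 + 0.195099 + 0.0221424 = 0.376172
P(Component 1 | x) ≈ 0.422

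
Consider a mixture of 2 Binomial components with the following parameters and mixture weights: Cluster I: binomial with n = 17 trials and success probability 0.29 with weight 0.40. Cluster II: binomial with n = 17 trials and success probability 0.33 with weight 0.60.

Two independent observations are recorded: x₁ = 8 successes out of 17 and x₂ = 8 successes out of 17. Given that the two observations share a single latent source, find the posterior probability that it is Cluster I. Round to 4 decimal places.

0.1932

By Bayes' theorem, P(k | x) = π_k f_k(x) / Σ_j π_j f_j(x).
Since both observations come from the same component, the likelihood for component k is f_k(x₁)·f_k(x₂).
  f_I = [C(17,8)·0.29^8·0.71^9 = 24310·5.00246e-05·0.0458485 = 0.0557563] × [0.0557563] = 0.00310877
  f_II = [C(17,8)·0.33^8·0.67^9 = 24310·0.000140641·0.0272065 = 0.0930186] × [0.0930186] = 0.00865246
Unnormalised posteriors:
  π_I·f_I = 0.40 × 0.00310877 = 0.00124351
  π_II·f_II = 0.60 × 0.00865246 = 0.00519147
Marginal: 0.00124351 + 0.00519147 = 0.00643498
So the posterior for Cluster I is 0.00124351 / 0.00643498 ≈ 0.1932.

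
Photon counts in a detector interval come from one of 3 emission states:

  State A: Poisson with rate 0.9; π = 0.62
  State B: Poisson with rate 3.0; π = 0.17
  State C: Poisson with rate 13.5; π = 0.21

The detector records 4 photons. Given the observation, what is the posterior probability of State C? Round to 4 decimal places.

P(component k | x) = π_k·f_k(x) / marginal(x), where marginal(x) = Σ_j π_j·f_j(x).
Poisson probabilities:
  L_A = 0.0111146
  L_B = 0.168031
  L_C = 0.00189735
Weight by the priors:
  π_A·L_A = 0.62 × 0.0111146 = 0.00689105
  π_B·L_B = 0.17 × 0.168031 = 0.0285653
  π_C·L_C = 0.21 × 0.00189735 = 0.000398444
Evidence: 0.00689105 + 0.0285653 + 0.000398444 = 0.0358548
So the posterior for State C is 0.000398444 / 0.0358548 ≈ 0.0111.

0.0111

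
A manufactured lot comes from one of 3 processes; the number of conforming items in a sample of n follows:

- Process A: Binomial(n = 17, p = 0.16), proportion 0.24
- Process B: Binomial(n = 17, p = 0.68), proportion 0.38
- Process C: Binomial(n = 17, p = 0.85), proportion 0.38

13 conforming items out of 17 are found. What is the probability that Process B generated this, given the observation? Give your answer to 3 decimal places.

0.532

The responsibility of component k is w_k f_k(x) divided by Σ_j w_j f_j(x).
Binomial probabilities:
  f_A = 5.33647e-08
  f_B = 0.16588
  f_C = 0.145676
Multiply by the mixture weights:
  w_A·f_A = 0.24 × 5.33647e-08 = 1.28075e-08
  w_B·f_B = 0.38 × 0.16588 = 0.0630342
  w_C·f_C = 0.38 × 0.145676 = 0.0553569
Sum: 1.28075e-08 + 0.0630342 + 0.0553569 = 0.118391
P(Process B | 13 conforming items out of 17) ≈ 0.532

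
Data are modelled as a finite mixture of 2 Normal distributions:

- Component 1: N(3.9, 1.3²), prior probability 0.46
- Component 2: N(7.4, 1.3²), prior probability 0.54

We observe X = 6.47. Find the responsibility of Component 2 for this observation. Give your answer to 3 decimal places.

0.865

By Bayes' theorem, P(k | x) = P(Z=k) f_k(x) / Σ_j P(Z=j) f_j(x).
Normal densities:
  f_1 = (1/(1.3·√(2π)))·exp(−(6.47−3.9)²/(2·1.3²)) = 0.306879·exp(-1.95411) = 0.0434817
  f_2 = (1/(1.3·√(2π)))·exp(−(6.47−7.4)²/(2·1.3²)) = 0.306879·exp(-0.25589) = 0.237594
Weight by the priors:
  P(Z=1)·f_1 = 0.46 × 0.0434817 = 0.0200016
  P(Z=2)·f_2 = 0.54 × 0.237594 = 0.128301
Normaliser: 0.0200016 + 0.128301 = 0.148303
P(Component 2 | 6.47) ≈ 0.865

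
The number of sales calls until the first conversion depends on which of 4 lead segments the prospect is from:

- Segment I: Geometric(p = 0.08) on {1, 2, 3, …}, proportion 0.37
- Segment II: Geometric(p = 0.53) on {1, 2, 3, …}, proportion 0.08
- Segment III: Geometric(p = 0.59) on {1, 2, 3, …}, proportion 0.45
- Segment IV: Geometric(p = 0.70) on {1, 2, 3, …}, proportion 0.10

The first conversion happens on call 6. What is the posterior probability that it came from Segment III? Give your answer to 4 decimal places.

0.1296

Apply Bayes' rule: the posterior for each component is proportional to its prior times its likelihood at x.
Geometric probabilities:
  f_I = 0.0527265
  f_II = 0.0121553
  f_III = 0.00683552
  f_IV = 0.001701
Unnormalised posteriors:
  π_I·f_I = 0.37 × 0.0527265 = 0.0195088
  π_II·f_II = 0.08 × 0.0121553 = 0.000972423
  π_III·f_III = 0.45 × 0.00683552 = 0.00307598
  π_IV·f_IV = 0.10 × 0.001701 = 0.0001701
Marginal: 0.0195088 + 0.000972423 + 0.00307598 + 0.0001701 = 0.0237273
P(Segment III | data) ≈ 0.1296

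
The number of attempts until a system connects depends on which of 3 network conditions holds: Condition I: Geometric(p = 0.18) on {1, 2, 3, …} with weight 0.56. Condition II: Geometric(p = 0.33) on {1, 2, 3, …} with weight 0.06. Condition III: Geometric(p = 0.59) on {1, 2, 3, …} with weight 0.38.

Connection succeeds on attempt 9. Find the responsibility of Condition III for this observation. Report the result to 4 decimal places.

The responsibility of component k is π_k f_k(x) divided by Σ_j π_j f_j(x).
Geometric probabilities:
  f_I = 0.18·(1−0.18)^8 = 0.18·0.204414 = 0.0367945
  f_II = 0.33·(1−0.33)^8 = 0.33·0.0406068 = 0.0134002
  f_III = 0.59·(1−0.59)^8 = 0.59·0.000798493 = 0.000471111
Multiply by the mixture weights:
  π_I·f_I = 0.56 × 0.0367945 = 0.0206049
  π_II·f_II = 0.06 × 0.0134002 = 0.000804014
  π_III·f_III = 0.38 × 0.000471111 = 0.000179022
Denominator: 0.0206049 + 0.000804014 + 0.000179022 = 0.021588
P(Condition III | x) = 0.000179022 / 0.021588 ≈ 0.0083

0.0083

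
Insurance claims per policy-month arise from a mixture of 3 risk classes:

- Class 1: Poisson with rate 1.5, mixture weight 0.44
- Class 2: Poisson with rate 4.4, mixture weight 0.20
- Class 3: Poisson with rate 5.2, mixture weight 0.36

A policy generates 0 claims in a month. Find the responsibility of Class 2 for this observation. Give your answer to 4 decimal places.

0.0239

By Bayes' theorem, P(k | x) = π_k f_k(x) / Σ_j π_j f_j(x).
Evaluate each component's likelihood at the observed value:
  p_1 = e^(−1.5)·1.5^0/0! = 0.22313
  p_2 = e^(−4.4)·4.4^0/0! = 0.0122773
  p_3 = e^(−5.2)·5.2^0/0! = 0.00551656
Prior × likelihood for each component:
  π_1·p_1 = 0.44 × 0.22313 = 0.0981773
  π_2·p_2 = 0.20 × 0.0122773 = 0.00245547
  π_3·p_3 = 0.36 × 0.00551656 = 0.00198596
Denominator: 0.0981773 + 0.00245547 + 0.00198596 = 0.102619
P(Class 2 | data) = 0.00245547 / 0.102619 ≈ 0.0239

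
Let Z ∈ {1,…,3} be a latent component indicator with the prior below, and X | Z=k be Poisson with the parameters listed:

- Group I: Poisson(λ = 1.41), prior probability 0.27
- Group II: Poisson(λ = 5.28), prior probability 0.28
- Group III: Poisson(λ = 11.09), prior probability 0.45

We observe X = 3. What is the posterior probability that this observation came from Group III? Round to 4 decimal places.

0.0232

By Bayes' theorem, P(k | x) = π_k f_k(x) / Σ_j π_j f_j(x).
Poisson probabilities:
  L_I = 0.114065
  L_II = 0.124933
  L_III = 0.0034699
Weight by the priors:
  π_I·L_I = 0.27 × 0.114065 = 0.0307974
  π_II·L_II = 0.28 × 0.124933 = 0.0349811
  π_III·L_III = 0.45 × 0.0034699 = 0.00156146
Marginal: 0.0307974 + 0.0349811 + 0.00156146 = 0.06734
P(Group III | 3) = 0.00156146 / 0.06734 ≈ 0.0232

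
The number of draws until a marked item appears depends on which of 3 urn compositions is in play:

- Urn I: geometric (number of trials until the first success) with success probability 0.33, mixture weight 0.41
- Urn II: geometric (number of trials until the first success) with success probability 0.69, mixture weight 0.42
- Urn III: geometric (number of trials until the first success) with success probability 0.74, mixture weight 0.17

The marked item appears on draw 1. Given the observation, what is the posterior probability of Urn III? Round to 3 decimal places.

Apply Bayes' rule: the posterior for each component is proportional to its prior times its likelihood at x.
Component likelihoods at x = 1:
  L_I = 0.33
  L_II = 0.69
  L_III = 0.74
Weight by the priors:
  π_I·L_I = 0.41 × 0.33 = 0.1353
  π_II·L_II = 0.42 × 0.69 = 0.2898
  π_III·L_III = 0.17 × 0.74 = 0.1258
Normaliser: 0.1353 + 0.2898 + 0.1258 = 0.5509
P(Urn III | the observation) = 0.1258 / 0.5509 ≈ 0.228

0.228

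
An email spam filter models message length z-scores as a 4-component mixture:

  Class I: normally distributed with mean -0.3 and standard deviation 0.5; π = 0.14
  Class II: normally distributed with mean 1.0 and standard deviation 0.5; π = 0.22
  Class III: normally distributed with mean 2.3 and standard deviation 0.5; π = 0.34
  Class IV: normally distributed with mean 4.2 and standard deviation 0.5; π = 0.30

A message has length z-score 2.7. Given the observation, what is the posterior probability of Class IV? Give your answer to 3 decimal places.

P(component k | x) = w_k·f_k(x) / marginal(x), where marginal(x) = Σ_j w_j·f_j(x).
Normal densities:
  f_I = 1.21518e-08
  f_II = 0.00246444
  f_III = 0.579383
  f_IV = 0.0088637
Unnormalised posteriors:
  w_I·f_I = 0.14 × 1.21518e-08 = 1.70125e-09
  w_II·f_II = 0.22 × 0.00246444 = 0.000542176
  w_III·f_III = 0.34 × 0.579383 = 0.19699
  w_IV·f_IV = 0.30 × 0.0088637 = 0.00265911
Denominator: 1.70125e-09 + 0.000542176 + 0.19699 + 0.00265911 = 0.200192
So the posterior for Class IV is 0.00265911 / 0.200192 ≈ 0.013.

0.013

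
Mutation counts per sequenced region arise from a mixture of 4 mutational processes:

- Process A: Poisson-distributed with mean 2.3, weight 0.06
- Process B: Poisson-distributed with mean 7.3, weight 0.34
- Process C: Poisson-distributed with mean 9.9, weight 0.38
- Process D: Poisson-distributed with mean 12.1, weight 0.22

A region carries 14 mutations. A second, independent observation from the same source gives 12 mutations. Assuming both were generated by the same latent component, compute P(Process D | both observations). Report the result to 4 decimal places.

Apply Bayes' rule: the posterior for each component is proportional to its prior times its likelihood at x.
Since both observations come from the same component, the likelihood for component k is f_k(x₁)·f_k(x₂).
  L_A = [e^(−2.3)·2.3^14/14! = 1.33323e-07] × [4.58691e-06] = 6.11538e-13
  L_B = [e^(−7.3)·7.3^14/14! = 0.00945719] × [0.0322989] = 0.000305457
  L_C = [e^(−9.9)·9.9^14/14! = 0.0499999] × [0.0928475] = 0.00464236
  L_D = [e^(−12.1)·12.1^14/14! = 0.0919652] × [0.114321] = 0.0105135
Unnormalised posteriors:
  w_A·L_A = 0.06 × 6.11538e-13 = 3.66923e-14
  w_B·L_B = 0.34 × 0.000305457 = 0.000103855
  w_C·L_C = 0.38 × 0.00464236 = 0.0017641
  w_D·L_D = 0.22 × 0.0105135 = 0.00231297
Denominator: 3.66923e-14 + 0.000103855 + 0.0017641 + 0.00231297 = 0.00418093
Responsibility of Process D: 0.00231297 / 0.00418093 ≈ 0.5532

0.5532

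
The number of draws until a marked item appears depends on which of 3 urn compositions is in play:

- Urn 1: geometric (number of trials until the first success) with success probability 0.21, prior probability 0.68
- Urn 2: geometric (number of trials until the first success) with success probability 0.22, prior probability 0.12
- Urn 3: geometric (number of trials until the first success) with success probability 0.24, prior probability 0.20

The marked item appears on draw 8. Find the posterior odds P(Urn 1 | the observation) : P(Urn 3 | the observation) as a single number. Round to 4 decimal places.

The posterior odds equal the prior odds times the likelihood ratio: (P(Z=i)/P(Z=j))·(f_i(x)/f_j(x)).
Component likelihoods at x = 8:
  p_1 = 0.21·(1−0.21)^7 = 0.21·0.192039 = 0.0403282
  p_2 = 0.22·(1−0.22)^7 = 0.22·0.175656 = 0.0386443
  p_3 = 0.24·(1−0.24)^7 = 0.24·0.146452 = 0.0351485
Posterior odds = (P(Z=1)·p_1) / (P(Z=3)·p_3) = (0.68·0.0403282) / (0.20·0.0351485) = 0.0274232 / 0.00702969 ≈ 3.9010

3.9010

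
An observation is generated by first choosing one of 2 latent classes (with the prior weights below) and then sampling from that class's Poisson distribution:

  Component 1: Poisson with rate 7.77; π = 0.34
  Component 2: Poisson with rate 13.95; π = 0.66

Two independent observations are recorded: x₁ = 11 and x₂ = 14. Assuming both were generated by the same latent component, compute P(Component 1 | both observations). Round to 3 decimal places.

0.051

Apply Bayes' rule: the posterior for each component is proportional to its prior times its likelihood at x.
Since both observations come from the same component, the likelihood for component k is f_k(x₁)·f_k(x₂).
  p_1 = [e^(−7.77)·7.77^11/11! = 0.0659185] × [0.0141585] = 0.000933308
  p_2 = [e^(−13.95)·13.95^11/11! = 0.0852614] × [0.10598] = 0.00903598
Prior × likelihood for each component:
  P(Z=1)·p_1 = 0.34 × 0.000933308 = 0.000317325
  P(Z=2)·p_2 = 0.66 × 0.00903598 = 0.00596374
Normaliser: 0.000317325 + 0.00596374 = 0.00628107
P(Component 1 | data) ≈ 0.051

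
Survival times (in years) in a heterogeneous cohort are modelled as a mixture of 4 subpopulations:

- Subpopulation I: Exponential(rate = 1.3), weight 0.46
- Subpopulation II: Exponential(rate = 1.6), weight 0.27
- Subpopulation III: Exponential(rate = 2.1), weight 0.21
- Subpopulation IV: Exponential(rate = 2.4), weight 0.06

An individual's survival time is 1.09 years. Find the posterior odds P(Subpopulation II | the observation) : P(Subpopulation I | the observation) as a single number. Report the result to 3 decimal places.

The posterior odds equal the prior odds times the likelihood ratio: (π_i/π_j)·(f_i(x)/f_j(x)).
Evaluate each component's likelihood at the observed value:
  L_I = 0.315172
  L_II = 0.279712
  L_III = 0.212872
  L_IV = 0.175427
Odds = (0.27/0.46) × (0.279712/0.315172) = 0.586957 × 0.887488 ≈ 0.521

0.521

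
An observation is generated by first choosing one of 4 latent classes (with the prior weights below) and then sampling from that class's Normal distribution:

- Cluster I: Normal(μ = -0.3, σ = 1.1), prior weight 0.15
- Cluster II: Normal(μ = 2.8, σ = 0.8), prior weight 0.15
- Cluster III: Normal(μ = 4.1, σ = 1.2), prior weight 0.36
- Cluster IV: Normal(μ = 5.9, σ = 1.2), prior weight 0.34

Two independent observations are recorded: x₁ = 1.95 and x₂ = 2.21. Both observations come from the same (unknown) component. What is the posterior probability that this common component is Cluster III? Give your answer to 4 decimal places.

The responsibility of component k is π_k f_k(x) divided by Σ_j π_j f_j(x).
Since both observations come from the same component, the likelihood for component k is f_k(x₁)·f_k(x₂).
  p_I = [(1/(1.1·√(2π)))·exp(−(1.95−-0.3)²/(2·1.1²)) = 0.362675·exp(-2.09194) = 0.0447712] × [0.0268471] = 0.00120198
  p_II = [(1/(0.8·√(2π)))·exp(−(1.95−2.8)²/(2·0.8²)) = 0.498678·exp(-0.56445) = 0.283584] × [0.379938] = 0.107744
  p_III = [(1/(1.2·√(2π)))·exp(−(1.95−4.1)²/(2·1.2²)) = 0.332452·exp(-1.60503) = 0.0667838] × [0.0961763] = 0.00642302
  p_IV = [(1/(1.2·√(2π)))·exp(−(1.95−5.9)²/(2·1.2²)) = 0.332452·exp(-5.41753) = 0.00147545] × [0.0029408] = 4.339e-06
Prior × likelihood for each component:
  π_I·p_I = 0.15 × 0.00120198 = 0.000180297
  π_II·p_II = 0.15 × 0.107744 = 0.0161616
  π_III·p_III = 0.36 × 0.00642302 = 0.00231229
  π_IV·p_IV = 0.34 × 4.339e-06 = 1.47526e-06
Marginal: 0.000180297 + 0.0161616 + 0.00231229 + 1.47526e-06 = 0.0186557
P(Cluster III | x₁,x₂) ≈ 0.1239

0.1239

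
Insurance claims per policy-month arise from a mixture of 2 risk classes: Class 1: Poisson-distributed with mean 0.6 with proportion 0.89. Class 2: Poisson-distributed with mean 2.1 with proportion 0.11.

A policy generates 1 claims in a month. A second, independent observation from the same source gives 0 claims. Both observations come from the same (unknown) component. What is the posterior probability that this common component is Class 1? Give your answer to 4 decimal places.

0.9789

P(component k | x) = π_k·f_k(x) / marginal(x), where marginal(x) = Σ_j π_j·f_j(x).
Since both observations come from the same component, the likelihood for component k is f_k(x₁)·f_k(x₂).
  p_1 = [e^(−0.6)·0.6^1/1! = 0.329287] × [0.548812] = 0.180717
  p_2 = [e^(−2.1)·2.1^1/1! = 0.257158] × [0.122456] = 0.0314907
Unnormalised posteriors:
  π_1·p_1 = 0.89 × 0.180717 = 0.160838
  π_2·p_2 = 0.11 × 0.0314907 = 0.00346398
Evidence: 0.160838 + 0.00346398 = 0.164302
P(Class 1 | x₁,x₂) = 0.160838 / 0.164302 ≈ 0.9789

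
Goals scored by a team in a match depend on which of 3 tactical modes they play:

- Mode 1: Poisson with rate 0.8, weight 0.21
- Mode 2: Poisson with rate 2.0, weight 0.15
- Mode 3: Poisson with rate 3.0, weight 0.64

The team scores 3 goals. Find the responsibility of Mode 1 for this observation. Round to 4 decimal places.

0.0451

Posterior ∝ prior × likelihood, so P(k | x) ∝ π_k f_k(x); normalise over all components.
Evaluate each component's likelihood at the observed value:
  p_1 = 0.0383427
  p_2 = 0.180447
  p_3 = 0.224042
Multiply by the mixture weights:
  π_1·p_1 = 0.21 × 0.0383427 = 0.00805198
  π_2·p_2 = 0.15 × 0.180447 = 0.0270671
  π_3·p_3 = 0.64 × 0.224042 = 0.143387
Marginal: 0.00805198 + 0.0270671 + 0.143387 = 0.178506
P(Mode 1 | 3 goals) = 0.00805198 / 0.178506 ≈ 0.0451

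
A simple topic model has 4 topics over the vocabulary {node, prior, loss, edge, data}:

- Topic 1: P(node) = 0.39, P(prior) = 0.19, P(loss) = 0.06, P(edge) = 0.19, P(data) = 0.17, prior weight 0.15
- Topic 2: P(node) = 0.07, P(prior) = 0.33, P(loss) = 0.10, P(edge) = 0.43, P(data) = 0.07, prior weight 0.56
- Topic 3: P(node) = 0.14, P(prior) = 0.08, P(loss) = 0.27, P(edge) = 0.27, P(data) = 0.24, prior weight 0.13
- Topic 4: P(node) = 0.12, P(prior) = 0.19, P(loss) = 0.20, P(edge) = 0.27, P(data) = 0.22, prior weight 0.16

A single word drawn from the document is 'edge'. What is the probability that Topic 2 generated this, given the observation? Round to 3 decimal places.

The responsibility of component k is P(Z=k) f_k(x) divided by Σ_j P(Z=j) f_j(x).
Component likelihoods at x = 'edge':
  f_1 = 0.19
  f_2 = 0.43
  f_3 = 0.27
  f_4 = 0.27
Prior × likelihood for each component:
  P(Z=1)·f_1 = 0.15 × 0.19 = 0.0285
  P(Z=2)·f_2 = 0.56 × 0.43 = 0.2408
  P(Z=3)·f_3 = 0.13 × 0.27 = 0.0351
  P(Z=4)·f_4 = 0.16 × 0.27 = 0.0432
Evidence: 0.0285 + 0.2408 + 0.0351 + 0.0432 = 0.3476
Responsibility of Topic 2: 0.2408 / 0.3476 ≈ 0.693

0.693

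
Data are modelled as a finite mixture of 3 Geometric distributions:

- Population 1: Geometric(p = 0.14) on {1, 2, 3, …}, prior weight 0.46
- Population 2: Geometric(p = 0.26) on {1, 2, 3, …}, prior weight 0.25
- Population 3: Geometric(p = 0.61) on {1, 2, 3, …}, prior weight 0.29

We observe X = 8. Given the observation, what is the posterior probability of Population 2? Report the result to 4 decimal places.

The responsibility of component k is w_k f_k(x) divided by Σ_j w_j f_j(x).
Component likelihoods at x = 8:
  f_1 = 0.0487099
  f_2 = 0.0315933
  f_3 = 0.000837109
Prior × likelihood for each component:
  w_1·f_1 = 0.46 × 0.0487099 = 0.0224066
  w_2·f_2 = 0.25 × 0.0315933 = 0.00789833
  w_3·f_3 = 0.29 × 0.000837109 = 0.000242762
Denominator: 0.0224066 + 0.00789833 + 0.000242762 = 0.0305476
So the posterior for Population 2 is 0.00789833 / 0.0305476 ≈ 0.2586.

0.2586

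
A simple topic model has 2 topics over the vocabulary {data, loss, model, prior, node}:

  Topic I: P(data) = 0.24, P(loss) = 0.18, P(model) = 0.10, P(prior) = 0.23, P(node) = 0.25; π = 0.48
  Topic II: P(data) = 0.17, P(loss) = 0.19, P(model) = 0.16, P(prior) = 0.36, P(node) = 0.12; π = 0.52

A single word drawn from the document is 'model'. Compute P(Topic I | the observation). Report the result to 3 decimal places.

By Bayes' theorem, P(k | x) = w_k f_k(x) / Σ_j w_j f_j(x).
Categorical probabilities:
  L_I = P(model | comp) = 0.10
  L_II = P(model | comp) = 0.16
Prior × likelihood for each component:
  w_I·L_I = 0.48 × 0.1 = 0.048
  w_II·L_II = 0.52 × 0.16 = 0.0832
Normaliser: 0.048 + 0.0832 = 0.1312
Responsibility of Topic I: 0.048 / 0.1312 ≈ 0.366

0.366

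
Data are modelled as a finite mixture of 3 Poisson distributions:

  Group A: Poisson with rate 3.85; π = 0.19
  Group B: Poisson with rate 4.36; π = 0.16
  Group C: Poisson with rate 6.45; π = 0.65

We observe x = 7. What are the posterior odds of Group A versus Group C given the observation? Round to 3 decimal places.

0.106

Posterior odds = (P(Z=i) f_i(x)) / (P(Z=j) f_j(x)); the normalising sum cancels.
Poisson probabilities:
  f_A = 0.0529372
  f_B = 0.0759366
  f_C = 0.145642
0.0100581 / 0.0946676 ≈ 0.106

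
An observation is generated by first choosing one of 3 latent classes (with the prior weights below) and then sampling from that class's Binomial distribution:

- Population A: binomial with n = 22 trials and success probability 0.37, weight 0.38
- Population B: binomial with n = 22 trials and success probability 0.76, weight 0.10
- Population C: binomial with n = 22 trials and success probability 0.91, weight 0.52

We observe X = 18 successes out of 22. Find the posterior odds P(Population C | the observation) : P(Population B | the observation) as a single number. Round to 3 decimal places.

2.632

Posterior odds = (P(Z=i) f_i(x)) / (P(Z=j) f_j(x)); the normalising sum cancels.
Component likelihoods at x = 18 successes out of 22:
  L_A = C(22,18)·0.37^18·0.63^4 = 7315·1.68901e-08·0.15753 = 1.94629e-05
  L_B = C(22,18)·0.76^18·0.24^4 = 7315·0.00715558·0.00331776 = 0.173662
  L_C = C(22,18)·0.91^18·0.09^4 = 7315·0.183124·6.561e-05 = 0.087888
0.0457017 / 0.0173662 ≈ 2.632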